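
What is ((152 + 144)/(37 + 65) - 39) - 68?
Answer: -5309/51 ≈ -104.10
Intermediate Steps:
((152 + 144)/(37 + 65) - 39) - 68 = (296/102 - 39) - 68 = (296*(1/102) - 39) - 68 = (148/51 - 39) - 68 = -1841/51 - 68 = -5309/51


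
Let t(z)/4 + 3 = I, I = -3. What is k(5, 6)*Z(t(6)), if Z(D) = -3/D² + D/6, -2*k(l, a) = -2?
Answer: -769/192 ≈ -4.0052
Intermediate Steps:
t(z) = -24 (t(z) = -12 + 4*(-3) = -12 - 12 = -24)
k(l, a) = 1 (k(l, a) = -½*(-2) = 1)
Z(D) = -3/D² + D/6 (Z(D) = -3/D² + D*(⅙) = -3/D² + D/6)
k(5, 6)*Z(t(6)) = 1*(-3/(-24)² + (⅙)*(-24)) = 1*(-3*1/576 - 4) = 1*(-1/192 - 4) = 1*(-769/192) = -769/192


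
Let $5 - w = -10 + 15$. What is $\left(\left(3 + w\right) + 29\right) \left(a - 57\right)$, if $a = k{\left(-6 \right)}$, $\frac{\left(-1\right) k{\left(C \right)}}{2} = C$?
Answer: $-1440$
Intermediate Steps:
$w = 0$ ($w = 5 - \left(-10 + 15\right) = 5 - 5 = 0$)
$k{\left(C \right)} = - 2 C$
$a = 12$ ($a = \left(-2\right) \left(-6\right) = 12$)
$\left(\left(3 + w\right) + 29\right) \left(a - 57\right) = \left(\left(3 + 0\right) + 29\right) \left(12 - 57\right) = \left(3 + 29\right) \left(-45\right) = 32 \left(-45\right) = -1440$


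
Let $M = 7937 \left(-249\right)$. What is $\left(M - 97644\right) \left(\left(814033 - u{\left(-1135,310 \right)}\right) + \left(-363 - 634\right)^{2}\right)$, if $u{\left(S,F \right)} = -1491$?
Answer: $-3752893632081$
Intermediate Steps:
$M = -1976313$
$\left(M - 97644\right) \left(\left(814033 - u{\left(-1135,310 \right)}\right) + \left(-363 - 634\right)^{2}\right) = \left(-1976313 - 97644\right) \left(\left(814033 - -1491\right) + \left(-363 - 634\right)^{2}\right) = - 2073957 \left(\left(814033 + 1491\right) + \left(-997\right)^{2}\right) = - 2073957 \left(815524 + 994009\right) = \left(-2073957\right) 1809533 = -3752893632081$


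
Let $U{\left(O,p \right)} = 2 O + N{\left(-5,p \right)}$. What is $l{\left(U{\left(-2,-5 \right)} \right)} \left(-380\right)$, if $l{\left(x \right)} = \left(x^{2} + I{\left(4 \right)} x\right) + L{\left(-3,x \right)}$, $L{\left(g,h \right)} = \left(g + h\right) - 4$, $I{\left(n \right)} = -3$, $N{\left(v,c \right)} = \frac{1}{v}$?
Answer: $- \frac{36176}{5} \approx -7235.2$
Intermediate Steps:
$U{\left(O,p \right)} = - \frac{1}{5} + 2 O$ ($U{\left(O,p \right)} = 2 O + \frac{1}{-5} = 2 O - \frac{1}{5} = - \frac{1}{5} + 2 O$)
$L{\left(g,h \right)} = -4 + g + h$
$l{\left(x \right)} = -7 + x^{2} - 2 x$ ($l{\left(x \right)} = \left(x^{2} - 3 x\right) - \left(7 - x\right) = \left(x^{2} - 3 x\right) + \left(-7 + x\right) = -7 + x^{2} - 2 x$)
$l{\left(U{\left(-2,-5 \right)} \right)} \left(-380\right) = \left(-7 + \left(- \frac{1}{5} + 2 \left(-2\right)\right)^{2} - 2 \left(- \frac{1}{5} + 2 \left(-2\right)\right)\right) \left(-380\right) = \left(-7 + \left(- \frac{1}{5} - 4\right)^{2} - 2 \left(- \frac{1}{5} - 4\right)\right) \left(-380\right) = \left(-7 + \left(- \frac{21}{5}\right)^{2} - - \frac{42}{5}\right) \left(-380\right) = \left(-7 + \frac{441}{25} + \frac{42}{5}\right) \left(-380\right) = \frac{476}{25} \left(-380\right) = - \frac{36176}{5}$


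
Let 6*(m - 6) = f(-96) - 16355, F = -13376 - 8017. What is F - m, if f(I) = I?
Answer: -111943/6 ≈ -18657.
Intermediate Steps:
F = -21393
m = -16415/6 (m = 6 + (-96 - 16355)/6 = 6 + (1/6)*(-16451) = 6 - 16451/6 = -16415/6 ≈ -2735.8)
F - m = -21393 - 1*(-16415/6) = -21393 + 16415/6 = -111943/6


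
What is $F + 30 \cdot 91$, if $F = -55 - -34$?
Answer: $2709$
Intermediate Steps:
$F = -21$ ($F = -55 + 34 = -21$)
$F + 30 \cdot 91 = -21 + 30 \cdot 91 = -21 + 2730 = 2709$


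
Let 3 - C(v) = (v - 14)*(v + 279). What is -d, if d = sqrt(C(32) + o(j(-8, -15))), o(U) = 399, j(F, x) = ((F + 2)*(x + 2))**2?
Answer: -2*I*sqrt(1299) ≈ -72.083*I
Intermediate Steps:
j(F, x) = (2 + F)**2*(2 + x)**2 (j(F, x) = ((2 + F)*(2 + x))**2 = (2 + F)**2*(2 + x)**2)
C(v) = 3 - (-14 + v)*(279 + v) (C(v) = 3 - (v - 14)*(v + 279) = 3 - (-14 + v)*(279 + v))
d = 2*I*sqrt(1299) (d = sqrt((3909 - 1*32**2 - 265*32) + 399) = sqrt((3909 - 1*1024 - 8480) + 399) = sqrt((3909 - 1024 - 8480) + 399) = sqrt(-5595 + 399) = sqrt(-5196) = 2*I*sqrt(1299) ≈ 72.083*I)
-d = -2*I*sqrt(1299)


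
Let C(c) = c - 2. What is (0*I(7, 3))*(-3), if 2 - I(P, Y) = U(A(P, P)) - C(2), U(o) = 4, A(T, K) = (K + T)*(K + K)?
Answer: 0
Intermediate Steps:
A(T, K) = 2*K*(K + T) (A(T, K) = (K + T)*(2*K) = 2*K*(K + T))
C(c) = -2 + c
I(P, Y) = -2 (I(P, Y) = 2 - (4 - (-2 + 2)) = 2 - (4 - 1*0) = 2 - (4 + 0) = 2 - 1*4 = 2 - 4 = -2)
(0*I(7, 3))*(-3) = (0*(-2))*(-3) = 0*(-3) = 0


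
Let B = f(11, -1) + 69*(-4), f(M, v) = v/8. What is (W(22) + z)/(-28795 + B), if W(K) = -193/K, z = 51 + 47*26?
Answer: -37084/852753 ≈ -0.043487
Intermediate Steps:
z = 1273 (z = 51 + 1222 = 1273)
f(M, v) = v/8 (f(M, v) = v*(1/8) = v/8)
B = -2209/8 (B = (1/8)*(-1) + 69*(-4) = -1/8 - 276 = -2209/8 ≈ -276.13)
(W(22) + z)/(-28795 + B) = (-193/22 + 1273)/(-28795 - 2209/8) = (-193*1/22 + 1273)/(-232569/8) = (-193/22 + 1273)*(-8/232569) = (27813/22)*(-8/232569) = -37084/852753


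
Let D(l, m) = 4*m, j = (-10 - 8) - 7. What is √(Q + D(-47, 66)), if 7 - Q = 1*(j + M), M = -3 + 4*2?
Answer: √291 ≈ 17.059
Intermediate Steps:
M = 5 (M = -3 + 8 = 5)
j = -25 (j = -18 - 7 = -25)
Q = 27 (Q = 7 - (-25 + 5) = 7 - (-20) = 7 - 1*(-20) = 7 + 20 = 27)
√(Q + D(-47, 66)) = √(27 + 4*66) = √(27 + 264) = √291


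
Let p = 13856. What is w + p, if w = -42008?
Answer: -28152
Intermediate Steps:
w + p = -42008 + 13856 = -28152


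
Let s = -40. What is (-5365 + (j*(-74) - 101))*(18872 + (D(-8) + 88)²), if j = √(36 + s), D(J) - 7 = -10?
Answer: -142646202 - 3862356*I ≈ -1.4265e+8 - 3.8624e+6*I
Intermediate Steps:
D(J) = -3 (D(J) = 7 - 10 = -3)
j = 2*I (j = √(36 - 40) = √(-4) = 2*I ≈ 2.0*I)
(-5365 + (j*(-74) - 101))*(18872 + (D(-8) + 88)²) = (-5365 + ((2*I)*(-74) - 101))*(18872 + (-3 + 88)²) = (-5365 + (-148*I - 101))*(18872 + 85²) = (-5365 + (-101 - 148*I))*(18872 + 7225) = (-5466 - 148*I)*26097 = -142646202 - 3862356*I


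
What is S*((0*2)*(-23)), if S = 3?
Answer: 0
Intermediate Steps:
S*((0*2)*(-23)) = 3*((0*2)*(-23)) = 3*(0*(-23)) = 3*0 = 0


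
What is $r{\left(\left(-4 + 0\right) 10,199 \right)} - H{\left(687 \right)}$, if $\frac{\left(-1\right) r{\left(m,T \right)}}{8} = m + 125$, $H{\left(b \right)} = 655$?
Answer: $-1335$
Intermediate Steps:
$r{\left(m,T \right)} = -1000 - 8 m$ ($r{\left(m,T \right)} = - 8 \left(m + 125\right) = - 8 \left(125 + m\right) = -1000 - 8 m$)
$r{\left(\left(-4 + 0\right) 10,199 \right)} - H{\left(687 \right)} = \left(-1000 - 8 \left(-4 + 0\right) 10\right) - 655 = \left(-1000 - 8 \left(\left(-4\right) 10\right)\right) - 655 = \left(-1000 - -320\right) - 655 = \left(-1000 + 320\right) - 655 = -680 - 655 = -1335$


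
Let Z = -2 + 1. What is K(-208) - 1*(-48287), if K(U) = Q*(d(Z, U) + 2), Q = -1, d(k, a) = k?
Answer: 48286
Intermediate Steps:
Z = -1
K(U) = -1 (K(U) = -(-1 + 2) = -1*1 = -1)
K(-208) - 1*(-48287) = -1 - 1*(-48287) = -1 + 48287 = 48286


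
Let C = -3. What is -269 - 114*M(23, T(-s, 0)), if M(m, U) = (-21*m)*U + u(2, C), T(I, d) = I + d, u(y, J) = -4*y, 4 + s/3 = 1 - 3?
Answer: 991759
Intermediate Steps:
s = -18 (s = -12 + 3*(1 - 3) = -12 + 3*(-2) = -12 - 6 = -18)
M(m, U) = -8 - 21*U*m (M(m, U) = (-21*m)*U - 4*2 = -21*U*m - 8 = -8 - 21*U*m)
-269 - 114*M(23, T(-s, 0)) = -269 - 114*(-8 - 21*(-1*(-18) + 0)*23) = -269 - 114*(-8 - 21*(18 + 0)*23) = -269 - 114*(-8 - 21*18*23) = -269 - 114*(-8 - 8694) = -269 - 114*(-8702) = -269 + 992028 = 991759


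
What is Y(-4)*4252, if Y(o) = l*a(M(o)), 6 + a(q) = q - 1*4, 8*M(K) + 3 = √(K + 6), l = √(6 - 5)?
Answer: -88229/2 + 1063*√2/2 ≈ -43363.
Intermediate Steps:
l = 1 (l = √1 = 1)
M(K) = -3/8 + √(6 + K)/8 (M(K) = -3/8 + √(K + 6)/8 = -3/8 + √(6 + K)/8)
a(q) = -10 + q (a(q) = -6 + (q - 1*4) = -6 + (q - 4) = -6 + (-4 + q) = -10 + q)
Y(o) = -83/8 + √(6 + o)/8 (Y(o) = 1*(-10 + (-3/8 + √(6 + o)/8)) = 1*(-83/8 + √(6 + o)/8) = -83/8 + √(6 + o)/8)
Y(-4)*4252 = (-83/8 + √(6 - 4)/8)*4252 = (-83/8 + √2/8)*4252 = -88229/2 + 1063*√2/2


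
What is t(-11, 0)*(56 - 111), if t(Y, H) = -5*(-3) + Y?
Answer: -220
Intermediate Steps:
t(Y, H) = 15 + Y
t(-11, 0)*(56 - 111) = (15 - 11)*(56 - 111) = 4*(-55) = -220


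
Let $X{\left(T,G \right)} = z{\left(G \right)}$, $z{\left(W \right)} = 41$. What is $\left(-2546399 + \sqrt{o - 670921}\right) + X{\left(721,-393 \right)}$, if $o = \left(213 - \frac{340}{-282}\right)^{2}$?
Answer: $-2546358 + \frac{2 i \sqrt{3106589798}}{141} \approx -2.5464 \cdot 10^{6} + 790.59 i$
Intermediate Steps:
$o = \frac{912221209}{19881}$ ($o = \left(213 - - \frac{170}{141}\right)^{2} = \left(213 + \frac{170}{141}\right)^{2} = \left(\frac{30203}{141}\right)^{2} = \frac{912221209}{19881} \approx 45884.0$)
$X{\left(T,G \right)} = 41$
$\left(-2546399 + \sqrt{o - 670921}\right) + X{\left(721,-393 \right)} = \left(-2546399 + \sqrt{\frac{912221209}{19881} - 670921}\right) + 41 = \left(-2546399 + \sqrt{- \frac{12426359192}{19881}}\right) + 41 = \left(-2546399 + \frac{2 i \sqrt{3106589798}}{141}\right) + 41 = -2546358 + \frac{2 i \sqrt{3106589798}}{141}$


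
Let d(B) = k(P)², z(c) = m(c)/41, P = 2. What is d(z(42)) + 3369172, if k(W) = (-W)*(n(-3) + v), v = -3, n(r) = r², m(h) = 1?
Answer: 3369316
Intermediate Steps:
k(W) = -6*W (k(W) = (-W)*((-3)² - 3) = (-W)*(9 - 3) = -W*6 = -6*W)
z(c) = 1/41
d(B) = 144 (d(B) = (-6*2)² = (-12)² = 144)
d(z(42)) + 3369172 = 144 + 3369172 = 3369316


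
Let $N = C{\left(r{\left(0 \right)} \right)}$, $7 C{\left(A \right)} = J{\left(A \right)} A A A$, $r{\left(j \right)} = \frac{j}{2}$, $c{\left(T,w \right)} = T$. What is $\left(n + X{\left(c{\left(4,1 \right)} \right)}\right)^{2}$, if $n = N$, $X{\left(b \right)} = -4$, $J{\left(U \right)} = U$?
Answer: $16$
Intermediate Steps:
$r{\left(j \right)} = \frac{j}{2}$ ($r{\left(j \right)} = j \frac{1}{2} = \frac{j}{2}$)
$C{\left(A \right)} = \frac{A^{4}}{7}$ ($C{\left(A \right)} = \frac{A A A A}{7} = \frac{A A^{2} A}{7} = \frac{A^{3} A}{7} = \frac{A^{4}}{7}$)
$N = 0$ ($N = \frac{\left(\frac{1}{2} \cdot 0\right)^{4}}{7} = \frac{0^{4}}{7} = \frac{1}{7} \cdot 0 = 0$)
$n = 0$
$\left(n + X{\left(c{\left(4,1 \right)} \right)}\right)^{2} = \left(0 - 4\right)^{2} = \left(-4\right)^{2} = 16$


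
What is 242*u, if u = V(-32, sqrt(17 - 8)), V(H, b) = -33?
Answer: -7986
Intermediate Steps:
u = -33
242*u = 242*(-33) = -7986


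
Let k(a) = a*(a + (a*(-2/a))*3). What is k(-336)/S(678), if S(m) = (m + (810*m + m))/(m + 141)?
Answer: 560196/3277 ≈ 170.95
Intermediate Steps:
k(a) = a*(-6 + a) (k(a) = a*(a - 2*3) = a*(a - 6) = a*(-6 + a))
S(m) = 812*m/(141 + m) (S(m) = (m + 811*m)/(141 + m) = (812*m)/(141 + m) = 812*m/(141 + m))
k(-336)/S(678) = (-336*(-6 - 336))/((812*678/(141 + 678))) = (-336*(-342))/((812*678/819)) = 114912/((812*678*(1/819))) = 114912/(26216/39) = 114912*(39/26216) = 560196/3277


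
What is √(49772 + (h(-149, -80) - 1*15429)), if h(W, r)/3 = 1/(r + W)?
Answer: 4*√112561286/229 ≈ 185.32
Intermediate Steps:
h(W, r) = 3/(W + r) (h(W, r) = 3/(r + W) = 3/(W + r))
√(49772 + (h(-149, -80) - 1*15429)) = √(49772 + (3/(-149 - 80) - 1*15429)) = √(49772 + (3/(-229) - 15429)) = √(49772 + (3*(-1/229) - 15429)) = √(49772 + (-3/229 - 15429)) = √(49772 - 3533244/229) = √(7864544/229) = 4*√112561286/229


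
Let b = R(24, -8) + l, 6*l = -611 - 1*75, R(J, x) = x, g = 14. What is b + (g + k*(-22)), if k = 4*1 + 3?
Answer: -787/3 ≈ -262.33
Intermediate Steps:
k = 7 (k = 4 + 3 = 7)
l = -343/3 (l = (-611 - 1*75)/6 = (-611 - 75)/6 = (⅙)*(-686) = -343/3 ≈ -114.33)
b = -367/3 (b = -8 - 343/3 = -367/3 ≈ -122.33)
b + (g + k*(-22)) = -367/3 + (14 + 7*(-22)) = -367/3 + (14 - 154) = -367/3 - 140 = -787/3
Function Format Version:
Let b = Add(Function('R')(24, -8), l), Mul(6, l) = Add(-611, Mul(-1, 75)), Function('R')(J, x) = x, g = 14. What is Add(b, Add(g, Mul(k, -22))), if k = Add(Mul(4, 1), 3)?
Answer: Rational(-787, 3) ≈ -262.33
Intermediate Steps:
k = 7 (k = Add(4, 3) = 7)
l = Rational(-343, 3) (l = Mul(Rational(1, 6), Add(-611, Mul(-1, 75))) = Mul(Rational(1, 6), Add(-611, -75)) = Mul(Rational(1, 6), -686) = Rational(-343, 3) ≈ -114.33)
b = Rational(-367, 3) (b = Add(-8, Rational(-343, 3)) = Rational(-367, 3) ≈ -122.33)
Add(b, Add(g, Mul(k, -22))) = Add(Rational(-367, 3), Add(14, Mul(7, -22))) = Add(Rational(-367, 3), Add(14, -154)) = Add(Rational(-367, 3), -140) = Rational(-787, 3)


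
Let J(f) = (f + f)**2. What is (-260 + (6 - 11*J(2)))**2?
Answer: 184900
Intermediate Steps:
J(f) = 4*f**2 (J(f) = (2*f)**2 = 4*f**2)
(-260 + (6 - 11*J(2)))**2 = (-260 + (6 - 44*2**2))**2 = (-260 + (6 - 44*4))**2 = (-260 + (6 - 11*16))**2 = (-260 + (6 - 176))**2 = (-260 - 170)**2 = (-430)**2 = 184900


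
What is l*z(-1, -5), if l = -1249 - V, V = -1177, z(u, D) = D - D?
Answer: 0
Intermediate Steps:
z(u, D) = 0
l = -72 (l = -1249 - 1*(-1177) = -1249 + 1177 = -72)
l*z(-1, -5) = -72*0 = 0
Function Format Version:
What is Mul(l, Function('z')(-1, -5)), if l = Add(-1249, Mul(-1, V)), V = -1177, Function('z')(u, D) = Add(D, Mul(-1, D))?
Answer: 0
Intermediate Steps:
Function('z')(u, D) = 0
l = -72 (l = Add(-1249, Mul(-1, -1177)) = Add(-1249, 1177) = -72)
Mul(l, Function('z')(-1, -5)) = Mul(-72, 0) = 0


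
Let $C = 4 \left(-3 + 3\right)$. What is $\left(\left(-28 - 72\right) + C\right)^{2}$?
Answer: $10000$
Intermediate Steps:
$C = 0$ ($C = 4 \cdot 0 = 0$)
$\left(\left(-28 - 72\right) + C\right)^{2} = \left(\left(-28 - 72\right) + 0\right)^{2} = \left(-100 + 0\right)^{2} = \left(-100\right)^{2} = 10000$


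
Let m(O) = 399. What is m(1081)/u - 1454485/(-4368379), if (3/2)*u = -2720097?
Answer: 46242407137/138975609506 ≈ 0.33274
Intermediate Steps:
u = -1813398 (u = (2/3)*(-2720097) = -1813398)
m(1081)/u - 1454485/(-4368379) = 399/(-1813398) - 1454485/(-4368379) = 399*(-1/1813398) - 1454485*(-1/4368379) = -7/31814 + 1454485/4368379 = 46242407137/138975609506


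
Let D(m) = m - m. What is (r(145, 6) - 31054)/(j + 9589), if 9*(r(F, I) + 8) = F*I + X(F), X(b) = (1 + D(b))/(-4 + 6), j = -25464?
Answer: 4459/2286 ≈ 1.9506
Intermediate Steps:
D(m) = 0
X(b) = ½ (X(b) = (1 + 0)/(-4 + 6) = 1/2 = 1*(½) = ½)
r(F, I) = -143/18 + F*I/9 (r(F, I) = -8 + (F*I + ½)/9 = -8 + (½ + F*I)/9 = -8 + (1/18 + F*I/9) = -143/18 + F*I/9)
(r(145, 6) - 31054)/(j + 9589) = ((-143/18 + (⅑)*145*6) - 31054)/(-25464 + 9589) = ((-143/18 + 290/3) - 31054)/(-15875) = (1597/18 - 31054)*(-1/15875) = -557375/18*(-1/15875) = 4459/2286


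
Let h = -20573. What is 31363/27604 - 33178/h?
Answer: 1561076511/567897092 ≈ 2.7489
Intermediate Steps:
31363/27604 - 33178/h = 31363/27604 - 33178/(-20573) = 31363*(1/27604) - 33178*(-1/20573) = 31363/27604 + 33178/20573 = 1561076511/567897092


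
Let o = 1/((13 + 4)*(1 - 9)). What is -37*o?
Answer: 37/136 ≈ 0.27206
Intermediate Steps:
o = -1/136 (o = 1/(17*(-8)) = 1/(-136) = -1/136 ≈ -0.0073529)
-37*o = -37*(-1/136) = 37/136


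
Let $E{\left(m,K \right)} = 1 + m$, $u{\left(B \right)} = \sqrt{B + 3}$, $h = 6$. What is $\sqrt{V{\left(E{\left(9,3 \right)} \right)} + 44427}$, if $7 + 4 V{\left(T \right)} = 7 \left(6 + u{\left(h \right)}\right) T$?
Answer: $\frac{\sqrt{178331}}{2} \approx 211.15$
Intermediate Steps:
$u{\left(B \right)} = \sqrt{3 + B}$
$V{\left(T \right)} = - \frac{7}{4} + \frac{63 T}{4}$ ($V{\left(T \right)} = - \frac{7}{4} + \frac{7 \left(6 + \sqrt{3 + 6}\right) T}{4} = - \frac{7}{4} + \frac{7 \left(6 + \sqrt{9}\right) T}{4} = - \frac{7}{4} + \frac{7 \left(6 + 3\right) T}{4} = - \frac{7}{4} + \frac{7 \cdot 9 T}{4} = - \frac{7}{4} + \frac{63 T}{4}$)
$\sqrt{V{\left(E{\left(9,3 \right)} \right)} + 44427} = \sqrt{\left(- \frac{7}{4} + \frac{63 \left(1 + 9\right)}{4}\right) + 44427} = \sqrt{\left(- \frac{7}{4} + \frac{63}{4} \cdot 10\right) + 44427} = \sqrt{\left(- \frac{7}{4} + \frac{315}{2}\right) + 44427} = \sqrt{\frac{623}{4} + 44427} = \sqrt{\frac{178331}{4}} = \frac{\sqrt{178331}}{2}$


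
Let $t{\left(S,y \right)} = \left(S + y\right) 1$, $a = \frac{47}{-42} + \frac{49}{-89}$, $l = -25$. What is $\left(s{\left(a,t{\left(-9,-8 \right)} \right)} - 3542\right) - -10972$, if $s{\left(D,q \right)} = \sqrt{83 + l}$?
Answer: $7430 + \sqrt{58} \approx 7437.6$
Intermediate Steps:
$a = - \frac{6241}{3738}$ ($a = 47 \left(- \frac{1}{42}\right) + 49 \left(- \frac{1}{89}\right) = - \frac{47}{42} - \frac{49}{89} = - \frac{6241}{3738} \approx -1.6696$)
$t{\left(S,y \right)} = S + y$
$s{\left(D,q \right)} = \sqrt{58}$ ($s{\left(D,q \right)} = \sqrt{83 - 25} = \sqrt{58}$)
$\left(s{\left(a,t{\left(-9,-8 \right)} \right)} - 3542\right) - -10972 = \left(\sqrt{58} - 3542\right) - -10972 = \left(-3542 + \sqrt{58}\right) + 10972 = 7430 + \sqrt{58}$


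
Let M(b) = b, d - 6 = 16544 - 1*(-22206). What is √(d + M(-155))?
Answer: 3*√4289 ≈ 196.47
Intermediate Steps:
d = 38756 (d = 6 + (16544 - 1*(-22206)) = 6 + (16544 + 22206) = 6 + 38750 = 38756)
√(d + M(-155)) = √(38756 - 155) = √38601 = 3*√4289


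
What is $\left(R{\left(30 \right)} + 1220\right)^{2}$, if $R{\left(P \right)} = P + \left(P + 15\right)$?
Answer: $1677025$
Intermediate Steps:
$R{\left(P \right)} = 15 + 2 P$ ($R{\left(P \right)} = P + \left(15 + P\right) = 15 + 2 P$)
$\left(R{\left(30 \right)} + 1220\right)^{2} = \left(\left(15 + 2 \cdot 30\right) + 1220\right)^{2} = \left(\left(15 + 60\right) + 1220\right)^{2} = \left(75 + 1220\right)^{2} = 1295^{2} = 1677025$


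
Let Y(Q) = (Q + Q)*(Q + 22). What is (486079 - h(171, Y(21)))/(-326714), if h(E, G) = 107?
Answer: -242986/163357 ≈ -1.4875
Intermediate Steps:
Y(Q) = 2*Q*(22 + Q) (Y(Q) = (2*Q)*(22 + Q) = 2*Q*(22 + Q))
(486079 - h(171, Y(21)))/(-326714) = (486079 - 1*107)/(-326714) = (486079 - 107)*(-1/326714) = 485972*(-1/326714) = -242986/163357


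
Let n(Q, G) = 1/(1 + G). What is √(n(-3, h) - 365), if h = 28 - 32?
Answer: 2*I*√822/3 ≈ 19.114*I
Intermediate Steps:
h = -4
√(n(-3, h) - 365) = √(1/(1 - 4) - 365) = √(1/(-3) - 365) = √(-⅓ - 365) = √(-1096/3) = 2*I*√822/3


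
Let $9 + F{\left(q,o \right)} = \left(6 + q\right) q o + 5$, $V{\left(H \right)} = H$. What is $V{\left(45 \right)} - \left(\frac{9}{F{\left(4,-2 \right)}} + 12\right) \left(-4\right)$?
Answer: $\frac{648}{7} \approx 92.571$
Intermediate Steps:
$F{\left(q,o \right)} = -4 + o q \left(6 + q\right)$ ($F{\left(q,o \right)} = -9 + \left(\left(6 + q\right) q o + 5\right) = -9 + \left(q \left(6 + q\right) o + 5\right) = -9 + \left(o q \left(6 + q\right) + 5\right) = -9 + \left(5 + o q \left(6 + q\right)\right) = -4 + o q \left(6 + q\right)$)
$V{\left(45 \right)} - \left(\frac{9}{F{\left(4,-2 \right)}} + 12\right) \left(-4\right) = 45 - \left(\frac{9}{-4 - 2 \cdot 4^{2} + 6 \left(-2\right) 4} + 12\right) \left(-4\right) = 45 - \left(\frac{9}{-4 - 32 - 48} + 12\right) \left(-4\right) = 45 - \left(\frac{9}{-84} + 12\right) \left(-4\right) = 45 - \left(9 \left(- \frac{1}{84}\right) + 12\right) \left(-4\right) = 45 - \left(- \frac{3}{28} + 12\right) \left(-4\right) = 45 - \frac{333}{28} \left(-4\right) = 45 - - \frac{333}{7} = 45 + \frac{333}{7} = \frac{648}{7}$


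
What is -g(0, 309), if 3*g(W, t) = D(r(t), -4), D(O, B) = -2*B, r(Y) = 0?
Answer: -8/3 ≈ -2.6667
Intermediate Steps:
g(W, t) = 8/3 (g(W, t) = (-2*(-4))/3 = (1/3)*8 = 8/3)
-g(0, 309) = -1*8/3 = -8/3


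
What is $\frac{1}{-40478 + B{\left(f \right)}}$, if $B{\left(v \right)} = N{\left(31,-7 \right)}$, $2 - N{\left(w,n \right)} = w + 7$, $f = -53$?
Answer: $- \frac{1}{40514} \approx -2.4683 \cdot 10^{-5}$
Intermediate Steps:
$N{\left(w,n \right)} = -5 - w$ ($N{\left(w,n \right)} = 2 - \left(w + 7\right) = 2 - \left(7 + w\right) = -5 - w$)
$B{\left(v \right)} = -36$ ($B{\left(v \right)} = -5 - 31 = -36$)
$\frac{1}{-40478 + B{\left(f \right)}} = \frac{1}{-40478 - 36} = \frac{1}{-40514} = - \frac{1}{40514}$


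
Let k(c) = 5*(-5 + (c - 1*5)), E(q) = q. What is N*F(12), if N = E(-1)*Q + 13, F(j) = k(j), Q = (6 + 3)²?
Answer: -680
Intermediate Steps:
Q = 81 (Q = 9² = 81)
k(c) = -50 + 5*c (k(c) = 5*(-5 + (c - 5)) = 5*(-5 + (-5 + c)) = 5*(-10 + c) = -50 + 5*c)
F(j) = -50 + 5*j
N = -68 (N = -1*81 + 13 = -81 + 13 = -68)
N*F(12) = -68*(-50 + 5*12) = -68*(-50 + 60) = -68*10 = -680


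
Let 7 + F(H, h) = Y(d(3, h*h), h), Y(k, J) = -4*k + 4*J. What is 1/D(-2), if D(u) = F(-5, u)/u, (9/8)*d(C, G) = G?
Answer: 18/263 ≈ 0.068441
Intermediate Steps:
d(C, G) = 8*G/9
F(H, h) = -7 + 4*h - 32*h²/9 (F(H, h) = -7 + (-32*h*h/9 + 4*h) = -7 + (-32*h²/9 + 4*h) = -7 + (4*h - 32*h²/9) = -7 + 4*h - 32*h²/9)
D(u) = (-7 + 4*u - 32*u²/9)/u
1/D(-2) = 1/(4 - 7/(-2) - 32/9*(-2)) = 1/(4 - 7*(-½) + 64/9) = 1/(4 + 7/2 + 64/9) = 1/(263/18) = 18/263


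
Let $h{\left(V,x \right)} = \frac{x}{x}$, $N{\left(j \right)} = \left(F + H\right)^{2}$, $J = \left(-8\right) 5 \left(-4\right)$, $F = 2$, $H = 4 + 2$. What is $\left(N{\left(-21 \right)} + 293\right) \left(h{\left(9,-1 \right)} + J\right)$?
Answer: $57477$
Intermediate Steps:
$H = 6$
$J = 160$ ($J = \left(-40\right) \left(-4\right) = 160$)
$N{\left(j \right)} = 64$ ($N{\left(j \right)} = \left(2 + 6\right)^{2} = 8^{2} = 64$)
$h{\left(V,x \right)} = 1$
$\left(N{\left(-21 \right)} + 293\right) \left(h{\left(9,-1 \right)} + J\right) = \left(64 + 293\right) \left(1 + 160\right) = 357 \cdot 161 = 57477$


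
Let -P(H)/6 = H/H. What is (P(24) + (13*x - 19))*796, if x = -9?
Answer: -113032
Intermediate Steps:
P(H) = -6 (P(H) = -6*H/H = -6*1 = -6)
(P(24) + (13*x - 19))*796 = (-6 + (13*(-9) - 19))*796 = (-6 + (-117 - 19))*796 = (-6 - 136)*796 = -142*796 = -113032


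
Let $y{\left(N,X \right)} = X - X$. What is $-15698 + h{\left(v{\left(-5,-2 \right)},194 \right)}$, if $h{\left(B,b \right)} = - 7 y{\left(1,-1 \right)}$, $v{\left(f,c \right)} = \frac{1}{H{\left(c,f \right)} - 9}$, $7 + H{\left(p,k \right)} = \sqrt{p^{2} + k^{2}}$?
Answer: $-15698$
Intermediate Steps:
$y{\left(N,X \right)} = 0$
$H{\left(p,k \right)} = -7 + \sqrt{k^{2} + p^{2}}$ ($H{\left(p,k \right)} = -7 + \sqrt{p^{2} + k^{2}} = -7 + \sqrt{k^{2} + p^{2}}$)
$v{\left(f,c \right)} = \frac{1}{-16 + \sqrt{c^{2} + f^{2}}}$ ($v{\left(f,c \right)} = \frac{1}{\left(-7 + \sqrt{f^{2} + c^{2}}\right) - 9} = \frac{1}{\left(-7 + \sqrt{c^{2} + f^{2}}\right) - 9} = \frac{1}{-16 + \sqrt{c^{2} + f^{2}}}$)
$h{\left(B,b \right)} = 0$ ($h{\left(B,b \right)} = \left(-7\right) 0 = 0$)
$-15698 + h{\left(v{\left(-5,-2 \right)},194 \right)} = -15698 + 0 = -15698$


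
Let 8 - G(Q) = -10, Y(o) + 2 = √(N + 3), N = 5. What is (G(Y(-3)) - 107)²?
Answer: 7921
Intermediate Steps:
Y(o) = -2 + 2*√2 (Y(o) = -2 + √(5 + 3) = -2 + √8 = -2 + 2*√2)
G(Q) = 18 (G(Q) = 8 - 1*(-10) = 8 + 10 = 18)
(G(Y(-3)) - 107)² = (18 - 107)² = (-89)² = 7921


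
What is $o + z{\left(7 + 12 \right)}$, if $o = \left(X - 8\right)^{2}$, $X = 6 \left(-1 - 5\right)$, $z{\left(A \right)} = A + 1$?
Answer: $1956$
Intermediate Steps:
$z{\left(A \right)} = 1 + A$
$X = -36$ ($X = 6 \left(-6\right) = -36$)
$o = 1936$ ($o = \left(-36 - 8\right)^{2} = \left(-44\right)^{2} = 1936$)
$o + z{\left(7 + 12 \right)} = 1936 + \left(1 + \left(7 + 12\right)\right) = 1936 + \left(1 + 19\right) = 1936 + 20 = 1956$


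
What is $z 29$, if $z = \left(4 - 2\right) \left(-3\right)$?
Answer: $-174$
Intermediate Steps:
$z = -6$ ($z = 2 \left(-3\right) = -6$)
$z 29 = \left(-6\right) 29 = -174$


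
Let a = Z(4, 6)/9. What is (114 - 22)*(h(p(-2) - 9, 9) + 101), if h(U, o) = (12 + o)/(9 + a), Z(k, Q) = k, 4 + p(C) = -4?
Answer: 807208/85 ≈ 9496.6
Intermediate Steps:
p(C) = -8 (p(C) = -4 - 4 = -8)
a = 4/9 ≈ 0.44444
h(U, o) = 108/85 + 9*o/85 (h(U, o) = (12 + o)/(9 + 4/9) = (12 + o)/(85/9) = (12 + o)*(9/85) = 108/85 + 9*o/85)
(114 - 22)*(h(p(-2) - 9, 9) + 101) = (114 - 22)*((108/85 + (9/85)*9) + 101) = 92*((108/85 + 81/85) + 101) = 92*(189/85 + 101) = 92*(8774/85) = 807208/85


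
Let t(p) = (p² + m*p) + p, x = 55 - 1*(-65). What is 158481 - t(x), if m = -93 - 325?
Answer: 194121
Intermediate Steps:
m = -418
x = 120 (x = 55 + 65 = 120)
t(p) = p² - 417*p (t(p) = (p² - 418*p) + p = p² - 417*p)
158481 - t(x) = 158481 - 120*(-417 + 120) = 158481 - 120*(-297) = 158481 - 1*(-35640) = 158481 + 35640 = 194121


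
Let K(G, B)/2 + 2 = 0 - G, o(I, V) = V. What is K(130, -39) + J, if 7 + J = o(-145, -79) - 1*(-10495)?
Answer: 10145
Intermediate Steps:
K(G, B) = -4 - 2*G (K(G, B) = -4 + 2*(0 - G) = -4 + 2*(-G) = -4 - 2*G)
J = 10409 (J = -7 + (-79 - 1*(-10495)) = -7 + (-79 + 10495) = -7 + 10416 = 10409)
K(130, -39) + J = (-4 - 2*130) + 10409 = (-4 - 260) + 10409 = -264 + 10409 = 10145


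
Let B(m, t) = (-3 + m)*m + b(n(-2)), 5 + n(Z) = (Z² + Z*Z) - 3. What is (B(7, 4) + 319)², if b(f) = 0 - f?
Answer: 120409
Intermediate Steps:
n(Z) = -8 + 2*Z² (n(Z) = -5 + ((Z² + Z*Z) - 3) = -5 + ((Z² + Z²) - 3) = -5 + (2*Z² - 3) = -5 + (-3 + 2*Z²) = -8 + 2*Z²)
b(f) = -f
B(m, t) = m*(-3 + m) (B(m, t) = (-3 + m)*m - (-8 + 2*(-2)²) = m*(-3 + m) - (-8 + 2*4) = m*(-3 + m) - (-8 + 8) = m*(-3 + m) - 1*0 = m*(-3 + m) + 0 = m*(-3 + m))
(B(7, 4) + 319)² = (7*(-3 + 7) + 319)² = (7*4 + 319)² = (28 + 319)² = 347² = 120409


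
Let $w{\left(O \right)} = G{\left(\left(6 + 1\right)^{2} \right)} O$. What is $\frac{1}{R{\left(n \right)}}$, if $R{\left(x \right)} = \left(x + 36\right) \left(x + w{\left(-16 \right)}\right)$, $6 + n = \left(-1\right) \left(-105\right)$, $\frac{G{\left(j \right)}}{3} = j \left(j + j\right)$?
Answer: $- \frac{1}{31103595} \approx -3.2151 \cdot 10^{-8}$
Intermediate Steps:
$G{\left(j \right)} = 6 j^{2}$ ($G{\left(j \right)} = 3 j \left(j + j\right) = 3 j 2 j = 3 \cdot 2 j^{2} = 6 j^{2}$)
$w{\left(O \right)} = 14406 O$ ($w{\left(O \right)} = 6 \left(\left(6 + 1\right)^{2}\right)^{2} O = 6 \left(7^{2}\right)^{2} O = 6 \cdot 49^{2} O = 6 \cdot 2401 O = 14406 O$)
$n = 99$ ($n = -6 - -105 = -6 + 105 = 99$)
$R{\left(x \right)} = \left(-230496 + x\right) \left(36 + x\right)$ ($R{\left(x \right)} = \left(x + 36\right) \left(x + 14406 \left(-16\right)\right) = \left(36 + x\right) \left(x - 230496\right) = \left(36 + x\right) \left(-230496 + x\right) = \left(-230496 + x\right) \left(36 + x\right)$)
$\frac{1}{R{\left(n \right)}} = \frac{1}{-8297856 + 99^{2} - 22815540} = \frac{1}{-8297856 + 9801 - 22815540} = \frac{1}{-31103595} = - \frac{1}{31103595}$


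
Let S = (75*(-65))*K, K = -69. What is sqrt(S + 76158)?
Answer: 9*sqrt(5093) ≈ 642.29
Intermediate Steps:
S = 336375 (S = (75*(-65))*(-69) = -4875*(-69) = 336375)
sqrt(S + 76158) = sqrt(336375 + 76158) = sqrt(412533) = 9*sqrt(5093)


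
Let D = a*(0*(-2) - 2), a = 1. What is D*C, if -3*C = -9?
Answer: -6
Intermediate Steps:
C = 3 (C = -⅓*(-9) = 3)
D = -2 (D = 1*(0*(-2) - 2) = 1*(0 - 2) = 1*(-2) = -2)
D*C = -2*3 = -6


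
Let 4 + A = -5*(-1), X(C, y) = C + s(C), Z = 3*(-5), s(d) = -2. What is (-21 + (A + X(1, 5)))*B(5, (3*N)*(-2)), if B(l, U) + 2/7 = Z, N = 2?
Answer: 321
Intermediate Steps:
Z = -15
X(C, y) = -2 + C (X(C, y) = C - 2 = -2 + C)
B(l, U) = -107/7 (B(l, U) = -2/7 - 15 = -107/7)
A = 1 (A = -4 - 5*(-1) = -4 + 5 = 1)
(-21 + (A + X(1, 5)))*B(5, (3*N)*(-2)) = (-21 + (1 + (-2 + 1)))*(-107/7) = (-21 + (1 - 1))*(-107/7) = (-21 + 0)*(-107/7) = -21*(-107/7) = 321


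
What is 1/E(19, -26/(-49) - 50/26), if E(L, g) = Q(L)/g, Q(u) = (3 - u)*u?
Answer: 887/193648 ≈ 0.0045805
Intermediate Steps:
Q(u) = u*(3 - u)
E(L, g) = L*(3 - L)/g (E(L, g) = (L*(3 - L))/g = L*(3 - L)/g)
1/E(19, -26/(-49) - 50/26) = 1/(19*(3 - 1*19)/(-26/(-49) - 50/26)) = 1/(19*(3 - 19)/(-26*(-1/49) - 50*1/26)) = 1/(19*(-16)/(26/49 - 25/13)) = 1/(19*(-16)/(-887/637)) = 1/(19*(-637/887)*(-16)) = 1/(193648/887) = 887/193648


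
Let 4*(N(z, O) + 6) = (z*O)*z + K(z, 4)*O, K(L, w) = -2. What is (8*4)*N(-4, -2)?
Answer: -416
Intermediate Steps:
N(z, O) = -6 - O/2 + O*z**2/4 (N(z, O) = -6 + ((z*O)*z - 2*O)/4 = -6 + ((O*z)*z - 2*O)/4 = -6 + (O*z**2 - 2*O)/4 = -6 + (-2*O + O*z**2)/4 = -6 + (-O/2 + O*z**2/4) = -6 - O/2 + O*z**2/4)
(8*4)*N(-4, -2) = (8*4)*(-6 - 1/2*(-2) + (1/4)*(-2)*(-4)**2) = 32*(-6 + 1 + (1/4)*(-2)*16) = 32*(-6 + 1 - 8) = 32*(-13) = -416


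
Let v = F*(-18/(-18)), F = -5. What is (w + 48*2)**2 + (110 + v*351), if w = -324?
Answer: 50339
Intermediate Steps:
v = -5 (v = -(-90)/(-18) = -(-90)*(-1)/18 = -5*1 = -5)
(w + 48*2)**2 + (110 + v*351) = (-324 + 48*2)**2 + (110 - 5*351) = (-324 + 96)**2 + (110 - 1755) = (-228)**2 - 1645 = 51984 - 1645 = 50339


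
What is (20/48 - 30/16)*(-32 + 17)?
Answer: 175/8 ≈ 21.875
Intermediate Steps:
(20/48 - 30/16)*(-32 + 17) = (20*(1/48) - 30*1/16)*(-15) = (5/12 - 15/8)*(-15) = -35/24*(-15) = 175/8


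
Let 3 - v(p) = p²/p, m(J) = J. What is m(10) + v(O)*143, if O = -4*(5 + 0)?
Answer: 3299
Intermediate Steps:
O = -20 (O = -4*5 = -20)
v(p) = 3 - p (v(p) = 3 - p²/p = 3 - p)
m(10) + v(O)*143 = 10 + (3 - 1*(-20))*143 = 10 + (3 + 20)*143 = 10 + 23*143 = 10 + 3289 = 3299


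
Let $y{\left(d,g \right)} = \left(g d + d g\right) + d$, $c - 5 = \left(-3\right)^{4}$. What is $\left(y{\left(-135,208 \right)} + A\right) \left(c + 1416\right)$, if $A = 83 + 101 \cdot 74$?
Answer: $-73204476$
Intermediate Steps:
$c = 86$ ($c = 5 + \left(-3\right)^{4} = 5 + 81 = 86$)
$A = 7557$ ($A = 83 + 7474 = 7557$)
$y{\left(d,g \right)} = d + 2 d g$ ($y{\left(d,g \right)} = \left(d g + d g\right) + d = 2 d g + d = d + 2 d g$)
$\left(y{\left(-135,208 \right)} + A\right) \left(c + 1416\right) = \left(- 135 \left(1 + 2 \cdot 208\right) + 7557\right) \left(86 + 1416\right) = \left(- 135 \left(1 + 416\right) + 7557\right) 1502 = \left(\left(-135\right) 417 + 7557\right) 1502 = \left(-56295 + 7557\right) 1502 = \left(-48738\right) 1502 = -73204476$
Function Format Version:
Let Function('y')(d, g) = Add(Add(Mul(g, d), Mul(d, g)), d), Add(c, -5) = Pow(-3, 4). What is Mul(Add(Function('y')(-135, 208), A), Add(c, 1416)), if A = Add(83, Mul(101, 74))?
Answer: -73204476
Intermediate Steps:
c = 86 (c = Add(5, Pow(-3, 4)) = Add(5, 81) = 86)
A = 7557 (A = Add(83, 7474) = 7557)
Function('y')(d, g) = Add(d, Mul(2, d, g)) (Function('y')(d, g) = Add(Add(Mul(d, g), Mul(d, g)), d) = Add(Mul(2, d, g), d) = Add(d, Mul(2, d, g)))
Mul(Add(Function('y')(-135, 208), A), Add(c, 1416)) = Mul(Add(Mul(-135, Add(1, Mul(2, 208))), 7557), Add(86, 1416)) = Mul(Add(Mul(-135, Add(1, 416)), 7557), 1502) = Mul(Add(Mul(-135, 417), 7557), 1502) = Mul(Add(-56295, 7557), 1502) = Mul(-48738, 1502) = -73204476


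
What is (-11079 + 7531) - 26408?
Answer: -29956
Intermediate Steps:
(-11079 + 7531) - 26408 = -3548 - 26408 = -29956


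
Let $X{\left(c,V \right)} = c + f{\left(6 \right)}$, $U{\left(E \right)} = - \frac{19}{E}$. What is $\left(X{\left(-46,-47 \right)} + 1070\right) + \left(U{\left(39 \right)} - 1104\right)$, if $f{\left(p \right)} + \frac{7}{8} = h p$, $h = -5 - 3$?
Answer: $- \frac{40361}{312} \approx -129.36$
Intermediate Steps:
$h = -8$ ($h = -5 - 3 = -8$)
$f{\left(p \right)} = - \frac{7}{8} - 8 p$
$X{\left(c,V \right)} = - \frac{391}{8} + c$ ($X{\left(c,V \right)} = c - \frac{391}{8} = - \frac{391}{8} + c$)
$\left(X{\left(-46,-47 \right)} + 1070\right) + \left(U{\left(39 \right)} - 1104\right) = \left(\left(- \frac{391}{8} - 46\right) + 1070\right) - \left(1104 + \frac{19}{39}\right) = \left(- \frac{759}{8} + 1070\right) - \frac{43075}{39} = \frac{7801}{8} - \frac{43075}{39} = - \frac{40361}{312}$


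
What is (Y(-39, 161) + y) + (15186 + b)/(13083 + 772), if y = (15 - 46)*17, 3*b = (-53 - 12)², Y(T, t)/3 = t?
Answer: -1779077/41565 ≈ -42.802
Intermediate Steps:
Y(T, t) = 3*t
b = 4225/3 (b = (-53 - 12)²/3 = (⅓)*(-65)² = (⅓)*4225 = 4225/3 ≈ 1408.3)
y = -527 (y = -31*17 = -527)
(Y(-39, 161) + y) + (15186 + b)/(13083 + 772) = (3*161 - 527) + (15186 + 4225/3)/(13083 + 772) = (483 - 527) + (49783/3)/13855 = -44 + (49783/3)*(1/13855) = -44 + 49783/41565 = -1779077/41565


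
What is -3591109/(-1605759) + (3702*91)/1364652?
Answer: 302309187917/121739012826 ≈ 2.4833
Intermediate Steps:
-3591109/(-1605759) + (3702*91)/1364652 = -3591109*(-1/1605759) + 336882*(1/1364652) = 3591109/1605759 + 56147/227442 = 302309187917/121739012826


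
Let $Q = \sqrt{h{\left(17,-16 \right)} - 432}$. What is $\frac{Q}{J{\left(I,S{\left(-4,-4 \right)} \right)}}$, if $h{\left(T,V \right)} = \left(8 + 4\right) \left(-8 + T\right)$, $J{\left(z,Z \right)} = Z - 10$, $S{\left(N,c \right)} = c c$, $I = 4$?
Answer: $3 i \approx 3.0 i$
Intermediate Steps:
$S{\left(N,c \right)} = c^{2}$
$J{\left(z,Z \right)} = -10 + Z$
$h{\left(T,V \right)} = -96 + 12 T$ ($h{\left(T,V \right)} = 12 \left(-8 + T\right) = -96 + 12 T$)
$Q = 18 i$ ($Q = \sqrt{\left(-96 + 12 \cdot 17\right) - 432} = \sqrt{\left(-96 + 204\right) - 432} = \sqrt{108 - 432} = \sqrt{-324} = 18 i \approx 18.0 i$)
$\frac{Q}{J{\left(I,S{\left(-4,-4 \right)} \right)}} = \frac{18 i}{-10 + \left(-4\right)^{2}} = \frac{18 i}{-10 + 16} = \frac{18 i}{6} = 18 i \frac{1}{6} = 3 i$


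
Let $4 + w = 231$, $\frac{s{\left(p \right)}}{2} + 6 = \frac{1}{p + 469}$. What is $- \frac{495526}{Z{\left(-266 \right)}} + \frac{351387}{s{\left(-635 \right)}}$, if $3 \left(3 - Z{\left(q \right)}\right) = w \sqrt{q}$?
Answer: $- \frac{399773673761589}{13665674615} - \frac{337453206 i \sqrt{266}}{13706795} \approx -29254.0 - 401.53 i$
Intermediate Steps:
$s{\left(p \right)} = -12 + \frac{2}{469 + p}$ ($s{\left(p \right)} = -12 + \frac{2}{p + 469} = -12 + \frac{2}{469 + p}$)
$w = 227$ ($w = -4 + 231 = 227$)
$Z{\left(q \right)} = 3 - \frac{227 \sqrt{q}}{3}$
$- \frac{495526}{Z{\left(-266 \right)}} + \frac{351387}{s{\left(-635 \right)}} = - \frac{495526}{3 - \frac{227 \sqrt{-266}}{3}} + \frac{351387}{2 \frac{1}{469 - 635} \left(-2813 - -3810\right)} = - \frac{495526}{3 - \frac{227 i \sqrt{266}}{3}} + \frac{351387}{2 \frac{1}{-166} \left(-2813 + 3810\right)} = - \frac{495526}{3 - \frac{227 i \sqrt{266}}{3}} + \frac{351387}{2 \left(- \frac{1}{166}\right) 997} = - \frac{495526}{3 - \frac{227 i \sqrt{266}}{3}} + \frac{351387}{- \frac{997}{83}} = - \frac{495526}{3 - \frac{227 i \sqrt{266}}{3}} + 351387 \left(- \frac{83}{997}\right) = - \frac{495526}{3 - \frac{227 i \sqrt{266}}{3}} - \frac{29165121}{997} = - \frac{29165121}{997} - \frac{495526}{3 - \frac{227 i \sqrt{266}}{3}}$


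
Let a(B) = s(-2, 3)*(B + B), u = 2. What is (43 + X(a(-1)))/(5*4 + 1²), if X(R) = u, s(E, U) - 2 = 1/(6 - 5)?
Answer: 15/7 ≈ 2.1429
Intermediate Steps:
s(E, U) = 3 (s(E, U) = 2 + 1/(6 - 5) = 2 + 1/1 = 2 + 1 = 3)
a(B) = 6*B (a(B) = 3*(B + B) = 3*(2*B) = 6*B)
X(R) = 2
(43 + X(a(-1)))/(5*4 + 1²) = (43 + 2)/(5*4 + 1²) = 45/(20 + 1) = 45/21 = (1/21)*45 = 15/7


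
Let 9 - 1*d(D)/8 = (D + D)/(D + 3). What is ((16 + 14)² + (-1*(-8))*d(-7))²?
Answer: 1567504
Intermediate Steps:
d(D) = 72 - 16*D/(3 + D) (d(D) = 72 - 8*(D + D)/(D + 3) = 72 - 8*2*D/(3 + D) = 72 - 16*D/(3 + D))
((16 + 14)² + (-1*(-8))*d(-7))² = ((16 + 14)² + (-1*(-8))*(8*(27 + 7*(-7))/(3 - 7)))² = (30² + 8*(8*(27 - 49)/(-4)))² = (900 + 8*(8*(-¼)*(-22)))² = (900 + 8*44)² = (900 + 352)² = 1252² = 1567504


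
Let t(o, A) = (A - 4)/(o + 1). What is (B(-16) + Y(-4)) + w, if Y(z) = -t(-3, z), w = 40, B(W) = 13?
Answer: 49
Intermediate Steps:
t(o, A) = (-4 + A)/(1 + o)
Y(z) = -2 + z/2 (Y(z) = -(-4 + z)/(1 - 3) = -(-4 + z)/(-2) = -(-1)*(-4 + z)/2 = -(2 - z/2) = -2 + z/2)
(B(-16) + Y(-4)) + w = (13 + (-2 + (1/2)*(-4))) + 40 = (13 + (-2 - 2)) + 40 = (13 - 4) + 40 = 9 + 40 = 49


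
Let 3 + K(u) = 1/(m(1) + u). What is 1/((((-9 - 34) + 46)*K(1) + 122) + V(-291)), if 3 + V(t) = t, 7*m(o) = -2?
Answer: -5/884 ≈ -0.0056561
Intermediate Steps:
m(o) = -2/7 (m(o) = (1/7)*(-2) = -2/7)
V(t) = -3 + t
K(u) = -3 + 1/(-2/7 + u)
1/((((-9 - 34) + 46)*K(1) + 122) + V(-291)) = 1/((((-9 - 34) + 46)*((13 - 21*1)/(-2 + 7*1)) + 122) + (-3 - 291)) = 1/(((-43 + 46)*((13 - 21)/(-2 + 7)) + 122) - 294) = 1/((3*(-8/5) + 122) - 294) = 1/((-24/5 + 122) - 294) = 1/(586/5 - 294) = 1/(-884/5) = -5/884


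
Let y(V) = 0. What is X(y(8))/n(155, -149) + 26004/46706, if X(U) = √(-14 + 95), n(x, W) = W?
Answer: 157011/316327 ≈ 0.49636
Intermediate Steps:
X(U) = 9 (X(U) = √81 = 9)
X(y(8))/n(155, -149) + 26004/46706 = 9/(-149) + 26004/46706 = 9*(-1/149) + 26004*(1/46706) = -9/149 + 1182/2123 = 157011/316327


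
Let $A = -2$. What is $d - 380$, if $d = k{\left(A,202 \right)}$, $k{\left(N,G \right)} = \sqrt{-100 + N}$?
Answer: $-380 + i \sqrt{102} \approx -380.0 + 10.1 i$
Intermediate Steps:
$d = i \sqrt{102}$ ($d = \sqrt{-100 - 2} = \sqrt{-102} = i \sqrt{102} \approx 10.1 i$)
$d - 380 = i \sqrt{102} - 380 = -380 + i \sqrt{102}$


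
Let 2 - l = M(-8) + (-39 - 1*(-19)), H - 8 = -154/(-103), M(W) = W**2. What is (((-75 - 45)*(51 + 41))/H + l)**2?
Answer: 38559605956/26569 ≈ 1.4513e+6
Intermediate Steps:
H = 978/103 (H = 8 - 154/(-103) = 8 - 154*(-1/103) = 8 + 154/103 = 978/103 ≈ 9.4951)
l = -42 (l = 2 - ((-8)**2 + (-39 - 1*(-19))) = 2 - (64 + (-39 + 19)) = 2 - (64 - 20) = 2 - 1*44 = 2 - 44 = -42)
(((-75 - 45)*(51 + 41))/H + l)**2 = (((-75 - 45)*(51 + 41))/(978/103) - 42)**2 = (-120*92*(103/978) - 42)**2 = (-11040*103/978 - 42)**2 = (-189520/163 - 42)**2 = (-196366/163)**2 = 38559605956/26569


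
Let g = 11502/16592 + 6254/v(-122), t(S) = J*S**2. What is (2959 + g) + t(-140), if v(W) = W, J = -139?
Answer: -22577494057/8296 ≈ -2.7215e+6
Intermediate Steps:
t(S) = -139*S**2
g = -419521/8296 (g = 11502/16592 + 6254/(-122) = 11502*(1/16592) + 6254*(-1/122) = 5751/8296 - 3127/61 = -419521/8296 ≈ -50.569)
(2959 + g) + t(-140) = (2959 - 419521/8296) - 139*(-140)**2 = 24128343/8296 - 139*19600 = 24128343/8296 - 2724400 = -22577494057/8296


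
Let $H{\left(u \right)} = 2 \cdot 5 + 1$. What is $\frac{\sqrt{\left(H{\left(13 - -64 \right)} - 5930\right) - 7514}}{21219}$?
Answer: $\frac{i \sqrt{13433}}{21219} \approx 0.0054621 i$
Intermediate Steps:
$H{\left(u \right)} = 11$ ($H{\left(u \right)} = 10 + 1 = 11$)
$\frac{\sqrt{\left(H{\left(13 - -64 \right)} - 5930\right) - 7514}}{21219} = \frac{\sqrt{\left(11 - 5930\right) - 7514}}{21219} = \sqrt{\left(11 - 5930\right) - 7514} \cdot \frac{1}{21219} = \sqrt{-5919 - 7514} \cdot \frac{1}{21219} = \sqrt{-13433} \cdot \frac{1}{21219} = i \sqrt{13433} \cdot \frac{1}{21219} = \frac{i \sqrt{13433}}{21219}$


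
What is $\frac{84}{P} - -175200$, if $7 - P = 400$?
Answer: $\frac{22951172}{131} \approx 1.752 \cdot 10^{5}$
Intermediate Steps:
$P = -393$ ($P = 7 - 400 = -393$)
$\frac{84}{P} - -175200 = \frac{84}{-393} - -175200 = 84 \left(- \frac{1}{393}\right) + 175200 = - \frac{28}{131} + 175200 = \frac{22951172}{131}$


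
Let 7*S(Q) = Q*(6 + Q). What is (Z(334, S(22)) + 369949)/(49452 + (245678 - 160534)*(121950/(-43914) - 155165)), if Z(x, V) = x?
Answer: -2710101277/96695376567052 ≈ -2.8027e-5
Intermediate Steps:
S(Q) = Q*(6 + Q)/7 (S(Q) = (Q*(6 + Q))/7 = Q*(6 + Q)/7)
(Z(334, S(22)) + 369949)/(49452 + (245678 - 160534)*(121950/(-43914) - 155165)) = (334 + 369949)/(49452 + (245678 - 160534)*(121950/(-43914) - 155165)) = 370283/(49452 + 85144*(121950*(-1/43914) - 155165)) = 370283/(49452 + 85144*(-20325/7319 - 155165)) = 370283/(49452 + 85144*(-1135672960/7319)) = 370283/(49452 - 96695738506240/7319) = 370283/(-96695376567052/7319) = 370283*(-7319/96695376567052) = -2710101277/96695376567052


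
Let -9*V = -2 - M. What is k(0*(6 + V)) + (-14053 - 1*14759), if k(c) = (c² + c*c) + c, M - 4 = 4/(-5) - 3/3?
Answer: -28812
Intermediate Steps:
M = 11/5 (M = 4 + (4/(-5) - 3/3) = 4 + (4*(-⅕) - 3*⅓) = 4 + (-⅘ - 1) = 4 - 9/5 = 11/5 ≈ 2.2000)
V = 7/15 (V = -(-2 - 1*11/5)/9 = -(-2 - 11/5)/9 = -⅑*(-21/5) = 7/15 ≈ 0.46667)
k(c) = c + 2*c² (k(c) = (c² + c²) + c = 2*c² + c = c + 2*c²)
k(0*(6 + V)) + (-14053 - 1*14759) = (0*(6 + 7/15))*(1 + 2*(0*(6 + 7/15))) + (-14053 - 1*14759) = (0*(97/15))*(1 + 2*(0*(97/15))) + (-14053 - 14759) = 0*(1 + 2*0) - 28812 = 0*(1 + 0) - 28812 = 0*1 - 28812 = 0 - 28812 = -28812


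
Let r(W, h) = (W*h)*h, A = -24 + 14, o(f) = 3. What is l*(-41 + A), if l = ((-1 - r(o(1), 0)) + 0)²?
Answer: -51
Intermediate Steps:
A = -10
r(W, h) = W*h²
l = 1 (l = ((-1 - 3*0²) + 0)² = ((-1 - 3*0) + 0)² = ((-1 - 1*0) + 0)² = ((-1 + 0) + 0)² = (-1 + 0)² = (-1)² = 1)
l*(-41 + A) = 1*(-41 - 10) = 1*(-51) = -51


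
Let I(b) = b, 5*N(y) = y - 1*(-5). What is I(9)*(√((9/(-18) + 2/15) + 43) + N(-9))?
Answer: -36/5 + 3*√38370/10 ≈ 51.565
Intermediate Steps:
N(y) = 1 + y/5 (N(y) = (y - 1*(-5))/5 = (y + 5)/5 = (5 + y)/5 = 1 + y/5)
I(9)*(√((9/(-18) + 2/15) + 43) + N(-9)) = 9*(√((9/(-18) + 2/15) + 43) + (1 + (⅕)*(-9))) = 9*(√((9*(-1/18) + 2*(1/15)) + 43) + (1 - 9/5)) = 9*(√((-½ + 2/15) + 43) - ⅘) = 9*(√(-11/30 + 43) - ⅘) = 9*(√(1279/30) - ⅘) = 9*(√38370/30 - ⅘) = 9*(-⅘ + √38370/30) = -36/5 + 3*√38370/10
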